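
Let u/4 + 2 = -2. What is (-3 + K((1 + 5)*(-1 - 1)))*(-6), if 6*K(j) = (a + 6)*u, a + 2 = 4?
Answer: 146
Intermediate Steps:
a = 2 (a = -2 + 4 = 2)
u = -16 (u = -8 + 4*(-2) = -8 - 8 = -16)
K(j) = -64/3 (K(j) = ((2 + 6)*(-16))/6 = (8*(-16))/6 = (⅙)*(-128) = -64/3)
(-3 + K((1 + 5)*(-1 - 1)))*(-6) = (-3 - 64/3)*(-6) = -73/3*(-6) = 146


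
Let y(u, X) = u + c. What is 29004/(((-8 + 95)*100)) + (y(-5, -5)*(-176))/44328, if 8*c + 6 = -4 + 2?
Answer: 4496099/1339075 ≈ 3.3576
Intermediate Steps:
c = -1 (c = -¾ + (-4 + 2)/8 = -¾ + (⅛)*(-2) = -¾ - ¼ = -1)
y(u, X) = -1 + u (y(u, X) = u - 1 = -1 + u)
29004/(((-8 + 95)*100)) + (y(-5, -5)*(-176))/44328 = 29004/(((-8 + 95)*100)) + ((-1 - 5)*(-176))/44328 = 29004/((87*100)) - 6*(-176)*(1/44328) = 29004/8700 + 1056*(1/44328) = 29004*(1/8700) + 44/1847 = 2417/725 + 44/1847 = 4496099/1339075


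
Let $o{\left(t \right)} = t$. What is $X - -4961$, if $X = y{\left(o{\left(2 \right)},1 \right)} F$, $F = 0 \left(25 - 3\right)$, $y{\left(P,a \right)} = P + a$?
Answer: $4961$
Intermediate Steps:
$F = 0$ ($F = 0 \cdot 22 = 0$)
$X = 0$ ($X = \left(2 + 1\right) 0 = 3 \cdot 0 = 0$)
$X - -4961 = 0 - -4961 = 0 + 4961 = 4961$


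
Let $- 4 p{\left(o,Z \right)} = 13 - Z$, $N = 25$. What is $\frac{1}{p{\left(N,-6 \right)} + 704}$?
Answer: $\frac{4}{2797} \approx 0.0014301$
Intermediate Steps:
$p{\left(o,Z \right)} = - \frac{13}{4} + \frac{Z}{4}$ ($p{\left(o,Z \right)} = - \frac{13 - Z}{4} = - \frac{13}{4} + \frac{Z}{4}$)
$\frac{1}{p{\left(N,-6 \right)} + 704} = \frac{1}{\left(- \frac{13}{4} + \frac{1}{4} \left(-6\right)\right) + 704} = \frac{1}{\left(- \frac{13}{4} - \frac{3}{2}\right) + 704} = \frac{1}{- \frac{19}{4} + 704} = \frac{1}{\frac{2797}{4}} = \frac{4}{2797}$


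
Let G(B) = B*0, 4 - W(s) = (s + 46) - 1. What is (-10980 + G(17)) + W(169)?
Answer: -11190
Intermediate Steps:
W(s) = -41 - s (W(s) = 4 - ((s + 46) - 1) = 4 - ((46 + s) - 1) = 4 - (45 + s) = 4 + (-45 - s) = -41 - s)
G(B) = 0
(-10980 + G(17)) + W(169) = (-10980 + 0) + (-41 - 1*169) = -10980 + (-41 - 169) = -10980 - 210 = -11190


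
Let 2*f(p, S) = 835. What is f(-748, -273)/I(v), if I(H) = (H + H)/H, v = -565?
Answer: 835/4 ≈ 208.75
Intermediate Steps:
f(p, S) = 835/2 (f(p, S) = (½)*835 = 835/2)
I(H) = 2 (I(H) = (2*H)/H = 2)
f(-748, -273)/I(v) = (835/2)/2 = (835/2)*(½) = 835/4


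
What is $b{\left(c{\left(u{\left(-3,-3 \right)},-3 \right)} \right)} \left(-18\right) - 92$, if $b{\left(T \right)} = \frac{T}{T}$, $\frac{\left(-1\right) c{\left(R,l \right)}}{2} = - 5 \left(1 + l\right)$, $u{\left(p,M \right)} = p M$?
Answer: $-110$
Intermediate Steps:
$u{\left(p,M \right)} = M p$
$c{\left(R,l \right)} = 10 + 10 l$ ($c{\left(R,l \right)} = - 2 \left(- 5 \left(1 + l\right)\right) = - 2 \left(-5 - 5 l\right) = 10 + 10 l$)
$b{\left(T \right)} = 1$
$b{\left(c{\left(u{\left(-3,-3 \right)},-3 \right)} \right)} \left(-18\right) - 92 = 1 \left(-18\right) - 92 = -18 - 92 = -110$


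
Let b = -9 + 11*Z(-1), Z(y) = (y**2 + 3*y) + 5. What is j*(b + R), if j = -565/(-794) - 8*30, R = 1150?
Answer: -111527065/397 ≈ -2.8092e+5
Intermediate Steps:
Z(y) = 5 + y**2 + 3*y
b = 24 (b = -9 + 11*(5 + (-1)**2 + 3*(-1)) = -9 + 11*(5 + 1 - 3) = -9 + 11*3 = -9 + 33 = 24)
j = -189995/794 (j = -565*(-1/794) - 1*240 = 565/794 - 240 = -189995/794 ≈ -239.29)
j*(b + R) = -189995*(24 + 1150)/794 = -189995/794*1174 = -111527065/397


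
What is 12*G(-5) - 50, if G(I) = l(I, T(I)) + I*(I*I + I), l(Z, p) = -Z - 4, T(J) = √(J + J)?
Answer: -1238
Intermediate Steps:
T(J) = √2*√J (T(J) = √(2*J) = √2*√J)
l(Z, p) = -4 - Z
G(I) = -4 - I + I*(I + I²) (G(I) = (-4 - I) + I*(I*I + I) = (-4 - I) + I*(I² + I) = (-4 - I) + I*(I + I²) = -4 - I + I*(I + I²))
12*G(-5) - 50 = 12*(-4 + (-5)² + (-5)³ - 1*(-5)) - 50 = 12*(-4 + 25 - 125 + 5) - 50 = 12*(-99) - 50 = -1188 - 50 = -1238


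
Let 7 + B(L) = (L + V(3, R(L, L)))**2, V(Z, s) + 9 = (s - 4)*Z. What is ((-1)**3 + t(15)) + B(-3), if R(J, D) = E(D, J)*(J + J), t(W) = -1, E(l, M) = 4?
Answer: 9207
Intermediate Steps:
R(J, D) = 8*J (R(J, D) = 4*(J + J) = 4*(2*J) = 8*J)
V(Z, s) = -9 + Z*(-4 + s) (V(Z, s) = -9 + (s - 4)*Z = -9 + (-4 + s)*Z = -9 + Z*(-4 + s))
B(L) = -7 + (-21 + 25*L)**2 (B(L) = -7 + (L + (-9 - 4*3 + 3*(8*L)))**2 = -7 + (L + (-9 - 12 + 24*L))**2 = -7 + (L + (-21 + 24*L))**2 = -7 + (-21 + 25*L)**2)
((-1)**3 + t(15)) + B(-3) = ((-1)**3 - 1) + (-7 + (-21 + 25*(-3))**2) = (-1 - 1) + (-7 + (-21 - 75)**2) = -2 + (-7 + (-96)**2) = -2 + (-7 + 9216) = -2 + 9209 = 9207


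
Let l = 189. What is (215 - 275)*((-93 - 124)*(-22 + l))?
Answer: 2174340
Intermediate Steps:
(215 - 275)*((-93 - 124)*(-22 + l)) = (215 - 275)*((-93 - 124)*(-22 + 189)) = -(-13020)*167 = -60*(-36239) = 2174340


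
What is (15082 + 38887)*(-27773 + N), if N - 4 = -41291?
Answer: -3727099140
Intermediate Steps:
N = -41287 (N = 4 - 41291 = -41287)
(15082 + 38887)*(-27773 + N) = (15082 + 38887)*(-27773 - 41287) = 53969*(-69060) = -3727099140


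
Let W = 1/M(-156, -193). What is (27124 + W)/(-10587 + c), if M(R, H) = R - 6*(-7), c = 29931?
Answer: 3092135/2205216 ≈ 1.4022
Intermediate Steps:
M(R, H) = 42 + R (M(R, H) = R + 42 = 42 + R)
W = -1/114 (W = 1/(42 - 156) = 1/(-114) = -1/114 ≈ -0.0087719)
(27124 + W)/(-10587 + c) = (27124 - 1/114)/(-10587 + 29931) = (3092135/114)/19344 = (3092135/114)*(1/19344) = 3092135/2205216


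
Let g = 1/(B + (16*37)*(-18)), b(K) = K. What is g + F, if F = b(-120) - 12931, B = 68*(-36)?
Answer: -171020305/13104 ≈ -13051.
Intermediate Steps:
B = -2448
g = -1/13104 (g = 1/(-2448 + (16*37)*(-18)) = 1/(-2448 + 592*(-18)) = 1/(-2448 - 10656) = 1/(-13104) = -1/13104 ≈ -7.6313e-5)
F = -13051 (F = -120 - 12931 = -13051)
g + F = -1/13104 - 13051 = -171020305/13104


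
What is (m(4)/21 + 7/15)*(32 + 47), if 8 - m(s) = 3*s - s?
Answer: 553/15 ≈ 36.867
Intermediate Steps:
m(s) = 8 - 2*s (m(s) = 8 - (3*s - s) = 8 - 2*s)
(m(4)/21 + 7/15)*(32 + 47) = ((8 - 2*4)/21 + 7/15)*(32 + 47) = ((8 - 8)*(1/21) + 7*(1/15))*79 = (0*(1/21) + 7/15)*79 = (0 + 7/15)*79 = (7/15)*79 = 553/15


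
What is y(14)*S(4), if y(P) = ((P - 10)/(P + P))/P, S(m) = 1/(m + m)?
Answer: 1/784 ≈ 0.0012755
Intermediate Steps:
S(m) = 1/(2*m)
y(P) = (-10 + P)/(2*P²) (y(P) = ((-10 + P)/((2*P)))/P = ((-10 + P)*(1/(2*P)))/P = ((-10 + P)/(2*P))/P = (-10 + P)/(2*P²))
y(14)*S(4) = ((½)*(-10 + 14)/14²)*((½)/4) = ((½)*(1/196)*4)*((½)*(¼)) = (1/98)*(⅛) = 1/784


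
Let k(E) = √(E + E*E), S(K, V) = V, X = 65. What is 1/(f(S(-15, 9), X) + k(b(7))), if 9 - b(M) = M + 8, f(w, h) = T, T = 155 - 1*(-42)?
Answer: 197/38779 - √30/38779 ≈ 0.0049388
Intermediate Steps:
T = 197 (T = 155 + 42 = 197)
f(w, h) = 197
b(M) = 1 - M (b(M) = 9 - (M + 8) = 9 - (8 + M) = 9 + (-8 - M) = 1 - M)
k(E) = √(E + E²)
1/(f(S(-15, 9), X) + k(b(7))) = 1/(197 + √((1 - 1*7)*(1 + (1 - 1*7)))) = 1/(197 + √((1 - 7)*(1 + (1 - 7)))) = 1/(197 + √(-6*(1 - 6))) = 1/(197 + √(-6*(-5))) = 1/(197 + √30)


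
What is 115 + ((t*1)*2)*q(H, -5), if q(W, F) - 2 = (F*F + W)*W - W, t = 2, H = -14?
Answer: -437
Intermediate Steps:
q(W, F) = 2 - W + W*(W + F²) (q(W, F) = 2 + ((F*F + W)*W - W) = 2 + ((F² + W)*W - W) = 2 + ((W + F²)*W - W) = 2 + (W*(W + F²) - W) = 2 + (-W + W*(W + F²)) = 2 - W + W*(W + F²))
115 + ((t*1)*2)*q(H, -5) = 115 + ((2*1)*2)*(2 + (-14)² - 1*(-14) - 14*(-5)²) = 115 + (2*2)*(2 + 196 + 14 - 14*25) = 115 + 4*(2 + 196 + 14 - 350) = 115 + 4*(-138) = 115 - 552 = -437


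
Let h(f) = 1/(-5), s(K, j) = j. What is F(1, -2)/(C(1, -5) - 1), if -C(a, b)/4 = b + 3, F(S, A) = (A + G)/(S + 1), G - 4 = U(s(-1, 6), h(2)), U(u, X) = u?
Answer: 4/7 ≈ 0.57143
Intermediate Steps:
h(f) = -⅕
G = 10 (G = 4 + 6 = 10)
F(S, A) = (10 + A)/(1 + S) (F(S, A) = (A + 10)/(S + 1) = (10 + A)/(1 + S))
C(a, b) = -12 - 4*b (C(a, b) = -4*(b + 3) = -4*(3 + b) = -12 - 4*b)
F(1, -2)/(C(1, -5) - 1) = ((10 - 2)/(1 + 1))/((-12 - 4*(-5)) - 1) = (8/2)/((-12 + 20) - 1) = ((½)*8)/(8 - 1) = 4/7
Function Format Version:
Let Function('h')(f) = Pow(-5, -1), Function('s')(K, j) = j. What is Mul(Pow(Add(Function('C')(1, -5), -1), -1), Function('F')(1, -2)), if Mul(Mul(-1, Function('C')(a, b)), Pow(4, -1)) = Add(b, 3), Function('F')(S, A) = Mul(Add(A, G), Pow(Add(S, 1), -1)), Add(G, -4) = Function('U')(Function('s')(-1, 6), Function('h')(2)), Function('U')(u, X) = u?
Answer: Rational(4, 7) ≈ 0.57143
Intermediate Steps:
Function('h')(f) = Rational(-1, 5)
G = 10 (G = Add(4, 6) = 10)
Function('F')(S, A) = Mul(Pow(Add(1, S), -1), Add(10, A)) (Function('F')(S, A) = Mul(Add(A, 10), Pow(Add(S, 1), -1)) = Mul(Add(10, A), Pow(Add(1, S), -1)) = Mul(Pow(Add(1, S), -1), Add(10, A)))
Function('C')(a, b) = Add(-12, Mul(-4, b)) (Function('C')(a, b) = Mul(-4, Add(b, 3)) = Mul(-4, Add(3, b)) = Add(-12, Mul(-4, b)))
Mul(Pow(Add(Function('C')(1, -5), -1), -1), Function('F')(1, -2)) = Mul(Pow(Add(Add(-12, Mul(-4, -5)), -1), -1), Mul(Pow(Add(1, 1), -1), Add(10, -2))) = Mul(Pow(Add(Add(-12, 20), -1), -1), Mul(Pow(2, -1), 8)) = Mul(Pow(Add(8, -1), -1), Mul(Rational(1, 2), 8)) = Mul(Pow(7, -1), 4) = Mul(Rational(1, 7), 4) = Rational(4, 7)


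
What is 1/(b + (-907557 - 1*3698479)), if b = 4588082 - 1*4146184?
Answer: -1/4164138 ≈ -2.4015e-7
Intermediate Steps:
b = 441898 (b = 4588082 - 4146184 = 441898)
1/(b + (-907557 - 1*3698479)) = 1/(441898 + (-907557 - 1*3698479)) = 1/(441898 + (-907557 - 3698479)) = 1/(441898 - 4606036) = 1/(-4164138) = -1/4164138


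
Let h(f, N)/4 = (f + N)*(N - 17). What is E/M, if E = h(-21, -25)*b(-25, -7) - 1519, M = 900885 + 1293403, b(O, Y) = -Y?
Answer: 52577/2194288 ≈ 0.023961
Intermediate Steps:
h(f, N) = 4*(-17 + N)*(N + f) (h(f, N) = 4*((f + N)*(N - 17)) = 4*((N + f)*(-17 + N)) = 4*((-17 + N)*(N + f)) = 4*(-17 + N)*(N + f))
M = 2194288
E = 52577 (E = (-68*(-25) - 68*(-21) + 4*(-25)² + 4*(-25)*(-21))*(-1*(-7)) - 1519 = (1700 + 1428 + 4*625 + 2100)*7 - 1519 = (1700 + 1428 + 2500 + 2100)*7 - 1519 = 7728*7 - 1519 = 54096 - 1519 = 52577)
E/M = 52577/2194288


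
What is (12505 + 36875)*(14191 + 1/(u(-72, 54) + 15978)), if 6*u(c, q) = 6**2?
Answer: 933401108675/1332 ≈ 7.0075e+8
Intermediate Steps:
u(c, q) = 6 (u(c, q) = (1/6)*6**2 = (1/6)*36 = 6)
(12505 + 36875)*(14191 + 1/(u(-72, 54) + 15978)) = (12505 + 36875)*(14191 + 1/(6 + 15978)) = 49380*(14191 + 1/15984) = 49380*(226828945/15984) = 933401108675/1332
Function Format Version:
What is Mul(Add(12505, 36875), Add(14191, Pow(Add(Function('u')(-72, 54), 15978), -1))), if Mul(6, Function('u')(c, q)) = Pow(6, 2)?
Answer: Rational(933401108675, 1332) ≈ 7.0075e+8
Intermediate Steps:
Function('u')(c, q) = 6 (Function('u')(c, q) = Mul(Rational(1, 6), Pow(6, 2)) = Mul(Rational(1, 6), 36) = 6)
Mul(Add(12505, 36875), Add(14191, Pow(Add(Function('u')(-72, 54), 15978), -1))) = Mul(Add(12505, 36875), Add(14191, Pow(Add(6, 15978), -1))) = Mul(49380, Add(14191, Pow(15984, -1))) = Mul(49380, Add(14191, Rational(1, 15984))) = Mul(49380, Rational(226828945, 15984)) = Rational(933401108675, 1332)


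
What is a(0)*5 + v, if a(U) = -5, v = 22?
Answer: -3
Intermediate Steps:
a(0)*5 + v = -5*5 + 22 = -25 + 22 = -3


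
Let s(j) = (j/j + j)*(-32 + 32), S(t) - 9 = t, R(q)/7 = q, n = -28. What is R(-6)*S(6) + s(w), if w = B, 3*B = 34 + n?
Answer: -630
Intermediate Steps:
R(q) = 7*q
S(t) = 9 + t
B = 2 (B = (34 - 28)/3 = (⅓)*6 = 2)
w = 2
s(j) = 0 (s(j) = (1 + j)*0 = 0)
R(-6)*S(6) + s(w) = (7*(-6))*(9 + 6) + 0 = -42*15 + 0 = -630 + 0 = -630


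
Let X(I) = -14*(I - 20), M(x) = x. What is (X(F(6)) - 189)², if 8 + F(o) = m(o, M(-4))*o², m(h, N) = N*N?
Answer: 61795321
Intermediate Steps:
m(h, N) = N²
F(o) = -8 + 16*o² (F(o) = -8 + (-4)²*o² = -8 + 16*o²)
X(I) = 280 - 14*I (X(I) = -14*(-20 + I) = 280 - 14*I)
(X(F(6)) - 189)² = ((280 - 14*(-8 + 16*6²)) - 189)² = ((280 - 14*(-8 + 16*36)) - 189)² = ((280 - 14*(-8 + 576)) - 189)² = ((280 - 14*568) - 189)² = ((280 - 7952) - 189)² = (-7672 - 189)² = (-7861)² = 61795321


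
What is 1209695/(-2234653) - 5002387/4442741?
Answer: -16552960690706/9927984503873 ≈ -1.6673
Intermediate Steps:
1209695/(-2234653) - 5002387/4442741 = 1209695*(-1/2234653) - 5002387*1/4442741 = -1209695/2234653 - 5002387/4442741 = -16552960690706/9927984503873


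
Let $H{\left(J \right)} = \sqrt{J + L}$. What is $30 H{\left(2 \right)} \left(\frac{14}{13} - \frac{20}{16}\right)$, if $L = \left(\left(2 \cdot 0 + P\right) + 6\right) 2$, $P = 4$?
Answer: $- \frac{135 \sqrt{22}}{26} \approx -24.354$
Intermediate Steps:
$L = 20$ ($L = \left(\left(2 \cdot 0 + 4\right) + 6\right) 2 = \left(\left(0 + 4\right) + 6\right) 2 = \left(4 + 6\right) 2 = 10 \cdot 2 = 20$)
$H{\left(J \right)} = \sqrt{20 + J}$ ($H{\left(J \right)} = \sqrt{J + 20} = \sqrt{20 + J}$)
$30 H{\left(2 \right)} \left(\frac{14}{13} - \frac{20}{16}\right) = 30 \sqrt{20 + 2} \left(\frac{14}{13} - \frac{20}{16}\right) = 30 \sqrt{22} \left(14 \cdot \frac{1}{13} - \frac{5}{4}\right) = 30 \sqrt{22} \left(\frac{14}{13} - \frac{5}{4}\right) = 30 \sqrt{22} \left(- \frac{9}{52}\right) = - \frac{135 \sqrt{22}}{26}$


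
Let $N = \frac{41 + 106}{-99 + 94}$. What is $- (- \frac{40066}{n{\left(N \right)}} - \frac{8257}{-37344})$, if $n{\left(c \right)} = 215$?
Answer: $\frac{1494449449}{8028960} \approx 186.13$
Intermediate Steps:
$N = - \frac{147}{5}$ ($N = \frac{147}{-5} = 147 \left(- \frac{1}{5}\right) = - \frac{147}{5} \approx -29.4$)
$- (- \frac{40066}{n{\left(N \right)}} - \frac{8257}{-37344}) = - (- \frac{40066}{215} - \frac{8257}{-37344}) = - (\left(-40066\right) \frac{1}{215} - - \frac{8257}{37344}) = - (- \frac{40066}{215} + \frac{8257}{37344}) = \left(-1\right) \left(- \frac{1494449449}{8028960}\right) = \frac{1494449449}{8028960}$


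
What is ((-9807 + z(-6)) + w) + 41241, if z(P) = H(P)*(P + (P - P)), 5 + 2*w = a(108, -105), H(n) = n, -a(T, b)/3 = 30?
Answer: 62845/2 ≈ 31423.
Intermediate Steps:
a(T, b) = -90 (a(T, b) = -3*30 = -90)
w = -95/2 (w = -5/2 + (1/2)*(-90) = -5/2 - 45 = -95/2 ≈ -47.500)
z(P) = P**2 (z(P) = P*(P + (P - P)) = P*(P + 0) = P*P = P**2)
((-9807 + z(-6)) + w) + 41241 = ((-9807 + (-6)**2) - 95/2) + 41241 = ((-9807 + 36) - 95/2) + 41241 = (-9771 - 95/2) + 41241 = -19637/2 + 41241 = 62845/2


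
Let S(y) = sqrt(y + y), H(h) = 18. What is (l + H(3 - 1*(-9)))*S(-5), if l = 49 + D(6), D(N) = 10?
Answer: 77*I*sqrt(10) ≈ 243.5*I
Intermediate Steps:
S(y) = sqrt(2)*sqrt(y) (S(y) = sqrt(2*y) = sqrt(2)*sqrt(y))
l = 59 (l = 49 + 10 = 59)
(l + H(3 - 1*(-9)))*S(-5) = (59 + 18)*(sqrt(2)*sqrt(-5)) = 77*(sqrt(2)*(I*sqrt(5))) = 77*(I*sqrt(10)) = 77*I*sqrt(10)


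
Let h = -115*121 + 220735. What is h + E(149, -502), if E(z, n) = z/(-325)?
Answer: 67216351/325 ≈ 2.0682e+5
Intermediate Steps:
E(z, n) = -z/325 (E(z, n) = z*(-1/325) = -z/325)
h = 206820 (h = -13915 + 220735 = 206820)
h + E(149, -502) = 206820 - 1/325*149 = 206820 - 149/325 = 67216351/325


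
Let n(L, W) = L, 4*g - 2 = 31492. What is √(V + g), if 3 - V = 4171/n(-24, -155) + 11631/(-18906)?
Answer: √11510762711586/37812 ≈ 89.727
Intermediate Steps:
g = 15747/2 (g = ½ + (¼)*31492 = ½ + 7873 = 15747/2 ≈ 7873.5)
V = 13416217/75624 (V = 3 - (4171/(-24) + 11631/(-18906)) = 3 - (4171*(-1/24) + 11631*(-1/18906)) = 3 - (-4171/24 - 3877/6302) = 3 - 1*(-13189345/75624) = 3 + 13189345/75624 = 13416217/75624 ≈ 177.41)
√(V + g) = √(13416217/75624 + 15747/2) = √(608841781/75624) = √11510762711586/37812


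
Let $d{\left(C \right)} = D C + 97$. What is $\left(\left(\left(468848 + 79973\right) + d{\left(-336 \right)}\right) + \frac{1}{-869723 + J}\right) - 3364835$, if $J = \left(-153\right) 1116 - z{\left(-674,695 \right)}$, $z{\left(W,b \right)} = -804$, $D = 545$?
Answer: $- \frac{3117999800680}{1039667} \approx -2.999 \cdot 10^{6}$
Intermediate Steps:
$d{\left(C \right)} = 97 + 545 C$ ($d{\left(C \right)} = 545 C + 97 = 97 + 545 C$)
$J = -169944$ ($J = \left(-153\right) 1116 - -804 = -170748 + 804 = -169944$)
$\left(\left(\left(468848 + 79973\right) + d{\left(-336 \right)}\right) + \frac{1}{-869723 + J}\right) - 3364835 = \left(\left(\left(468848 + 79973\right) + \left(97 + 545 \left(-336\right)\right)\right) + \frac{1}{-869723 - 169944}\right) - 3364835 = \left(\left(548821 + \left(97 - 183120\right)\right) + \frac{1}{-1039667}\right) - 3364835 = \left(\left(548821 - 183023\right) - \frac{1}{1039667}\right) - 3364835 = \left(365798 - \frac{1}{1039667}\right) - 3364835 = \frac{380308109265}{1039667} - 3364835 = - \frac{3117999800680}{1039667}$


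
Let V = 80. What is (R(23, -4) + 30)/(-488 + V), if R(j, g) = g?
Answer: -13/204 ≈ -0.063725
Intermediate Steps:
(R(23, -4) + 30)/(-488 + V) = (-4 + 30)/(-488 + 80) = 26/(-408) = 26*(-1/408) = -13/204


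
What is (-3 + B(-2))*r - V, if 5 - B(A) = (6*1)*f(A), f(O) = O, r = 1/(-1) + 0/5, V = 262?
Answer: -276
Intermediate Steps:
r = -1 (r = 1*(-1) + 0*(⅕) = -1 + 0 = -1)
B(A) = 5 - 6*A (B(A) = 5 - 6*1*A = 5 - 6*A)
(-3 + B(-2))*r - V = (-3 + (5 - 6*(-2)))*(-1) - 1*262 = (-3 + (5 + 12))*(-1) - 262 = (-3 + 17)*(-1) - 262 = 14*(-1) - 262 = -14 - 262 = -276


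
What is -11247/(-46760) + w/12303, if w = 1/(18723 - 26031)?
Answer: 36115048831/150150241080 ≈ 0.24053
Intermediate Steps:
w = -1/7308 (w = 1/(-7308) = -1/7308 ≈ -0.00013684)
-11247/(-46760) + w/12303 = -11247/(-46760) - 1/7308/12303 = -11247*(-1/46760) - 1/7308*1/12303 = 11247/46760 - 1/89910324 = 36115048831/150150241080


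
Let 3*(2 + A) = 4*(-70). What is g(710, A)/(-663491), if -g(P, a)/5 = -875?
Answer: -4375/663491 ≈ -0.0065939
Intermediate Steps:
A = -286/3 (A = -2 + (4*(-70))/3 = -2 + (⅓)*(-280) = -2 - 280/3 = -286/3 ≈ -95.333)
g(P, a) = 4375 (g(P, a) = -5*(-875) = 4375)
g(710, A)/(-663491) = 4375/(-663491) = 4375*(-1/663491) = -4375/663491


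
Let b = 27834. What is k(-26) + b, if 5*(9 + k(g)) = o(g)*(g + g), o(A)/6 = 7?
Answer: 136941/5 ≈ 27388.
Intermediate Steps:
o(A) = 42 (o(A) = 6*7 = 42)
k(g) = -9 + 84*g/5 (k(g) = -9 + (42*(g + g))/5 = -9 + (42*(2*g))/5 = -9 + (84*g)/5 = -9 + 84*g/5)
k(-26) + b = (-9 + (84/5)*(-26)) + 27834 = (-9 - 2184/5) + 27834 = -2229/5 + 27834 = 136941/5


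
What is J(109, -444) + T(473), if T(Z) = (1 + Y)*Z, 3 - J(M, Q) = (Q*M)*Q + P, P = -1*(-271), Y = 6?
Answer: -21484781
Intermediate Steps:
P = 271
J(M, Q) = -268 - M*Q² (J(M, Q) = 3 - ((Q*M)*Q + 271) = 3 - ((M*Q)*Q + 271) = 3 - (M*Q² + 271) = 3 - (271 + M*Q²) = 3 + (-271 - M*Q²) = -268 - M*Q²)
T(Z) = 7*Z (T(Z) = (1 + 6)*Z = 7*Z)
J(109, -444) + T(473) = (-268 - 1*109*(-444)²) + 7*473 = (-268 - 1*109*197136) + 3311 = (-268 - 21487824) + 3311 = -21488092 + 3311 = -21484781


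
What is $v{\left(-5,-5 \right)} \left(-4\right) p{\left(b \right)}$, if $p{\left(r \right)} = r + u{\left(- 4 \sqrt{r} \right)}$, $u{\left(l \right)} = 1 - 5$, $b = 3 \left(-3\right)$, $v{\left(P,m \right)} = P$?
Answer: $-260$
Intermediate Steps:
$b = -9$
$u{\left(l \right)} = -4$
$p{\left(r \right)} = -4 + r$ ($p{\left(r \right)} = r - 4 = -4 + r$)
$v{\left(-5,-5 \right)} \left(-4\right) p{\left(b \right)} = \left(-5\right) \left(-4\right) \left(-4 - 9\right) = 20 \left(-13\right) = -260$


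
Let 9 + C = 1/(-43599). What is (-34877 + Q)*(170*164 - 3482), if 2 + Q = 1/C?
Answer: -15178089141203/17836 ≈ -8.5098e+8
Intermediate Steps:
C = -392392/43599 (C = -9 + 1/(-43599) = -9 - 1/43599 = -392392/43599 ≈ -9.0000)
Q = -828383/392392 (Q = -2 + 1/(-392392/43599) = -2 - 43599/392392 = -828383/392392 ≈ -2.1111)
(-34877 + Q)*(170*164 - 3482) = (-34877 - 828383/392392)*(170*164 - 3482) = -13686284167*(27880 - 3482)/392392 = -13686284167/392392*24398 = -15178089141203/17836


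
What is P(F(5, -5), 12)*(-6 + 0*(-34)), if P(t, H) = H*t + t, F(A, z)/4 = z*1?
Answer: 1560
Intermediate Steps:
F(A, z) = 4*z (F(A, z) = 4*(z*1) = 4*z)
P(t, H) = t + H*t
P(F(5, -5), 12)*(-6 + 0*(-34)) = ((4*(-5))*(1 + 12))*(-6 + 0*(-34)) = (-20*13)*(-6 + 0) = -260*(-6) = 1560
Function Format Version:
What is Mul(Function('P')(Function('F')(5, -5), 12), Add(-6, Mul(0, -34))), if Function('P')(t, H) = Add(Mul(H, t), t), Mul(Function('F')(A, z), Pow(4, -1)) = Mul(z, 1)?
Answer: 1560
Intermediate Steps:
Function('F')(A, z) = Mul(4, z) (Function('F')(A, z) = Mul(4, Mul(z, 1)) = Mul(4, z))
Function('P')(t, H) = Add(t, Mul(H, t))
Mul(Function('P')(Function('F')(5, -5), 12), Add(-6, Mul(0, -34))) = Mul(Mul(Mul(4, -5), Add(1, 12)), Add(-6, Mul(0, -34))) = Mul(Mul(-20, 13), Add(-6, 0)) = Mul(-260, -6) = 1560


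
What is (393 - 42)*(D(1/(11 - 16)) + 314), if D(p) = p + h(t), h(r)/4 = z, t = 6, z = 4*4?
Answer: 663039/5 ≈ 1.3261e+5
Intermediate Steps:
z = 16
h(r) = 64 (h(r) = 4*16 = 64)
D(p) = 64 + p (D(p) = p + 64 = 64 + p)
(393 - 42)*(D(1/(11 - 16)) + 314) = (393 - 42)*((64 + 1/(11 - 16)) + 314) = 351*((64 + 1/(-5)) + 314) = 351*((64 - ⅕) + 314) = 351*(319/5 + 314) = 351*(1889/5) = 663039/5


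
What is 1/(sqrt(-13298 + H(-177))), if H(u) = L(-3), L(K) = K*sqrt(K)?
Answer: 1/sqrt(-13298 - 3*I*sqrt(3)) ≈ 1.7e-6 + 0.0086717*I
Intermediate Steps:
L(K) = K**(3/2)
H(u) = -3*I*sqrt(3) (H(u) = (-3)**(3/2) = -3*I*sqrt(3))
1/(sqrt(-13298 + H(-177))) = 1/(sqrt(-13298 - 3*I*sqrt(3))) = 1/sqrt(-13298 - 3*I*sqrt(3))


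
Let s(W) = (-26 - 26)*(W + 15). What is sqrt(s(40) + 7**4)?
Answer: 3*I*sqrt(51) ≈ 21.424*I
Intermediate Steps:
s(W) = -780 - 52*W (s(W) = -52*(15 + W) = -780 - 52*W)
sqrt(s(40) + 7**4) = sqrt((-780 - 52*40) + 7**4) = sqrt((-780 - 2080) + 2401) = sqrt(-2860 + 2401) = sqrt(-459) = 3*I*sqrt(51)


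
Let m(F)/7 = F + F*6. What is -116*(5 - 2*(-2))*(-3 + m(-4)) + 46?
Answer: 207802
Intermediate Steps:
m(F) = 49*F (m(F) = 7*(F + F*6) = 7*(F + 6*F) = 7*(7*F) = 49*F)
-116*(5 - 2*(-2))*(-3 + m(-4)) + 46 = -116*(5 - 2*(-2))*(-3 + 49*(-4)) + 46 = -116*(5 + 4)*(-3 - 196) + 46 = -1044*(-199) + 46 = -116*(-1791) + 46 = 207756 + 46 = 207802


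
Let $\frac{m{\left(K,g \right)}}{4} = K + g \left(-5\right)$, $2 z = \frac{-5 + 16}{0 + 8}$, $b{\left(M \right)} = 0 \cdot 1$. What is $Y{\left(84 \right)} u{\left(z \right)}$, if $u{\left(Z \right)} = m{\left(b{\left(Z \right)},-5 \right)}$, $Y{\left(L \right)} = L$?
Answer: $8400$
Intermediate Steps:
$b{\left(M \right)} = 0$
$z = \frac{11}{16}$ ($z = \frac{\left(-5 + 16\right) \frac{1}{0 + 8}}{2} = \frac{11 \cdot \frac{1}{8}}{2} = \frac{1}{2} \cdot \frac{11}{8} = \frac{11}{16} \approx 0.6875$)
$m{\left(K,g \right)} = - 20 g + 4 K$ ($m{\left(K,g \right)} = 4 \left(K + g \left(-5\right)\right) = 4 \left(K - 5 g\right) = - 20 g + 4 K$)
$u{\left(Z \right)} = 100$ ($u{\left(Z \right)} = \left(-20\right) \left(-5\right) + 4 \cdot 0 = 100 + 0 = 100$)
$Y{\left(84 \right)} u{\left(z \right)} = 84 \cdot 100 = 8400$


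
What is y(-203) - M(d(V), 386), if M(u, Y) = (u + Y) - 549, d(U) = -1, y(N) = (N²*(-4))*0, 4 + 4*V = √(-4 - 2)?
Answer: 164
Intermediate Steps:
V = -1 + I*√6/4 (V = -1 + √(-4 - 2)/4 = -1 + √(-6)/4 = -1 + (I*√6)/4 = -1 + I*√6/4 ≈ -1.0 + 0.61237*I)
y(N) = 0 (y(N) = -4*N²*0 = 0)
M(u, Y) = -549 + Y + u (M(u, Y) = (Y + u) - 549 = -549 + Y + u)
y(-203) - M(d(V), 386) = 0 - (-549 + 386 - 1) = 0 - 1*(-164) = 0 + 164 = 164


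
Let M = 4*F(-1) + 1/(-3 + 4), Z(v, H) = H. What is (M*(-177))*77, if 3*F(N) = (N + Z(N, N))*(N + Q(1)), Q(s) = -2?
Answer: -122661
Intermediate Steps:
F(N) = 2*N*(-2 + N)/3 (F(N) = ((N + N)*(N - 2))/3 = ((2*N)*(-2 + N))/3 = (2*N*(-2 + N))/3 = 2*N*(-2 + N)/3)
M = 9 (M = 4*((⅔)*(-1)*(-2 - 1)) + 1/(-3 + 4) = 4*((⅔)*(-1)*(-3)) + 1/1 = 4*2 + 1 = 8 + 1 = 9)
(M*(-177))*77 = (9*(-177))*77 = -1593*77 = -122661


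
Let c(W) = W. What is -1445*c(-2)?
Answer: 2890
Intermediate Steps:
-1445*c(-2) = -1445*(-2) = 2890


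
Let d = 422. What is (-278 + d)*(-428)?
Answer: -61632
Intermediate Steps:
(-278 + d)*(-428) = (-278 + 422)*(-428) = 144*(-428) = -61632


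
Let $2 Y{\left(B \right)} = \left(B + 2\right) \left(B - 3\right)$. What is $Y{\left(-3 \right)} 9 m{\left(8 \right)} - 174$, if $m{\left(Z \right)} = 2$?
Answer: $-120$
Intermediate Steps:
$Y{\left(B \right)} = \frac{\left(-3 + B\right) \left(2 + B\right)}{2}$ ($Y{\left(B \right)} = \frac{\left(B + 2\right) \left(B - 3\right)}{2} = \frac{\left(2 + B\right) \left(-3 + B\right)}{2} = \frac{\left(-3 + B\right) \left(2 + B\right)}{2}$)
$Y{\left(-3 \right)} 9 m{\left(8 \right)} - 174 = \left(-3 + \frac{\left(-3\right)^{2}}{2} - - \frac{3}{2}\right) 9 \cdot 2 - 174 = \left(-3 + \frac{1}{2} \cdot 9 + \frac{3}{2}\right) 9 \cdot 2 - 174 = \left(-3 + \frac{9}{2} + \frac{3}{2}\right) 9 \cdot 2 - 174 = 3 \cdot 9 \cdot 2 - 174 = 27 \cdot 2 - 174 = 54 - 174 = -120$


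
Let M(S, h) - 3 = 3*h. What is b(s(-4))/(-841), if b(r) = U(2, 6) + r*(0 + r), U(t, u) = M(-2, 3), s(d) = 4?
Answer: -28/841 ≈ -0.033294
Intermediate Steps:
M(S, h) = 3 + 3*h
U(t, u) = 12 (U(t, u) = 3 + 3*3 = 3 + 9 = 12)
b(r) = 12 + r² (b(r) = 12 + r*(0 + r) = 12 + r*r = 12 + r²)
b(s(-4))/(-841) = (12 + 4²)/(-841) = (12 + 16)*(-1/841) = 28*(-1/841) = -28/841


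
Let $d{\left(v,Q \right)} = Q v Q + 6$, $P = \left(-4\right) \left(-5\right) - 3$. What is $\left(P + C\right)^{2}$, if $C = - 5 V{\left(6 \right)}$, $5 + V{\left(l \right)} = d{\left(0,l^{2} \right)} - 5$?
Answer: $1369$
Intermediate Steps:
$P = 17$ ($P = 20 - 3 = 17$)
$d{\left(v,Q \right)} = 6 + v Q^{2}$ ($d{\left(v,Q \right)} = v Q^{2} + 6 = 6 + v Q^{2}$)
$V{\left(l \right)} = -4$ ($V{\left(l \right)} = -5 + \left(\left(6 + 0 \left(l^{2}\right)^{2}\right) - 5\right) = -5 + \left(\left(6 + 0 l^{4}\right) - 5\right) = -5 + \left(\left(6 + 0\right) - 5\right) = -5 + \left(6 - 5\right) = -5 + 1 = -4$)
$C = 20$ ($C = \left(-5\right) \left(-4\right) = 20$)
$\left(P + C\right)^{2} = \left(17 + 20\right)^{2} = 37^{2} = 1369$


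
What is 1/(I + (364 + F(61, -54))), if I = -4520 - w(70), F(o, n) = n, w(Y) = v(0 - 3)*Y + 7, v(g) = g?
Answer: -1/4007 ≈ -0.00024956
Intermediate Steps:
w(Y) = 7 - 3*Y (w(Y) = (0 - 3)*Y + 7 = -3*Y + 7 = 7 - 3*Y)
I = -4317 (I = -4520 - (7 - 3*70) = -4520 - (7 - 210) = -4520 - 1*(-203) = -4520 + 203 = -4317)
1/(I + (364 + F(61, -54))) = 1/(-4317 + (364 - 54)) = 1/(-4317 + 310) = 1/(-4007) = -1/4007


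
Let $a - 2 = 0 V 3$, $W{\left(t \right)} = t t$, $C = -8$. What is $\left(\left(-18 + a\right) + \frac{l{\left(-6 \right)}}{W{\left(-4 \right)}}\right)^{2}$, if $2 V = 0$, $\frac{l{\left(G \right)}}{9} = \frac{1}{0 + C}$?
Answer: $\frac{4231249}{16384} \approx 258.25$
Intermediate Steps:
$W{\left(t \right)} = t^{2}$
$l{\left(G \right)} = - \frac{9}{8}$ ($l{\left(G \right)} = \frac{9}{0 - 8} = \frac{9}{-8} = 9 \left(- \frac{1}{8}\right) = - \frac{9}{8}$)
$V = 0$ ($V = \frac{1}{2} \cdot 0 = 0$)
$a = 2$ ($a = 2 + 0 \cdot 0 \cdot 3 = 2 + 0 \cdot 3 = 2 + 0 = 2$)
$\left(\left(-18 + a\right) + \frac{l{\left(-6 \right)}}{W{\left(-4 \right)}}\right)^{2} = \left(\left(-18 + 2\right) - \frac{9}{8 \left(-4\right)^{2}}\right)^{2} = \left(-16 - \frac{9}{8 \cdot 16}\right)^{2} = \left(-16 - \frac{9}{128}\right)^{2} = \left(- \frac{2057}{128}\right)^{2} = \frac{4231249}{16384}$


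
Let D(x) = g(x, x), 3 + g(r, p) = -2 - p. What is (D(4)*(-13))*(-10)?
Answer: -1170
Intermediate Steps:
g(r, p) = -5 - p (g(r, p) = -3 + (-2 - p) = -5 - p)
D(x) = -5 - x
(D(4)*(-13))*(-10) = ((-5 - 1*4)*(-13))*(-10) = ((-5 - 4)*(-13))*(-10) = -9*(-13)*(-10) = 117*(-10) = -1170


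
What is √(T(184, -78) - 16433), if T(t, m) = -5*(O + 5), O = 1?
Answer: I*√16463 ≈ 128.31*I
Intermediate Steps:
T(t, m) = -30 (T(t, m) = -5*(1 + 5) = -5*6 = -30)
√(T(184, -78) - 16433) = √(-30 - 16433) = √(-16463) = I*√16463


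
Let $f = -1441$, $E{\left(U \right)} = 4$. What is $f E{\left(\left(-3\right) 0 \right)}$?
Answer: $-5764$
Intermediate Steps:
$f E{\left(\left(-3\right) 0 \right)} = \left(-1441\right) 4 = -5764$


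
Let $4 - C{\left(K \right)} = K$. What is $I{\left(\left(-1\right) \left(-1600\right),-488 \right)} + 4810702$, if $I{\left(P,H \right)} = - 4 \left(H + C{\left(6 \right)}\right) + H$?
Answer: $4812174$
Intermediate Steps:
$C{\left(K \right)} = 4 - K$
$I{\left(P,H \right)} = 8 - 3 H$ ($I{\left(P,H \right)} = - 4 \left(H + \left(4 - 6\right)\right) + H = - 4 \left(H - 2\right) + H = - 4 \left(-2 + H\right) + H = \left(8 - 4 H\right) + H = 8 - 3 H$)
$I{\left(\left(-1\right) \left(-1600\right),-488 \right)} + 4810702 = \left(8 - -1464\right) + 4810702 = \left(8 + 1464\right) + 4810702 = 1472 + 4810702 = 4812174$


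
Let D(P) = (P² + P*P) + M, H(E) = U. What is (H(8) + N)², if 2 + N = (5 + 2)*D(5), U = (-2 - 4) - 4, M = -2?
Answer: 104976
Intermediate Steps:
U = -10 (U = -6 - 4 = -10)
H(E) = -10
D(P) = -2 + 2*P² (D(P) = (P² + P*P) - 2 = (P² + P²) - 2 = 2*P² - 2 = -2 + 2*P²)
N = 334 (N = -2 + (5 + 2)*(-2 + 2*5²) = -2 + 7*(-2 + 2*25) = -2 + 7*(-2 + 50) = -2 + 7*48 = -2 + 336 = 334)
(H(8) + N)² = (-10 + 334)² = 324² = 104976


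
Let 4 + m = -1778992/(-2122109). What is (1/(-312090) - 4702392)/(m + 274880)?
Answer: -30236334805746443/1767455395802280 ≈ -17.107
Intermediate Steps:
m = -6709444/2122109 (m = -4 - 1778992/(-2122109) = -4 - 1778992*(-1/2122109) = -4 + 1778992/2122109 = -6709444/2122109 ≈ -3.1617)
(1/(-312090) - 4702392)/(m + 274880) = (1/(-312090) - 4702392)/(-6709444/2122109 + 274880) = (-1/312090 - 4702392)/(583318612476/2122109) = -1467569519281/312090*2122109/583318612476 = -30236334805746443/1767455395802280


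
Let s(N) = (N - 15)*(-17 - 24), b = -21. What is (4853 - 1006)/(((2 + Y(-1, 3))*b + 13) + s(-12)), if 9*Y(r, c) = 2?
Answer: 11541/3220 ≈ 3.5842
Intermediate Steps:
Y(r, c) = 2/9 (Y(r, c) = (1/9)*2 = 2/9)
s(N) = 615 - 41*N (s(N) = (-15 + N)*(-41) = 615 - 41*N)
(4853 - 1006)/(((2 + Y(-1, 3))*b + 13) + s(-12)) = (4853 - 1006)/(((2 + 2/9)*(-21) + 13) + (615 - 41*(-12))) = 3847/(((20/9)*(-21) + 13) + (615 + 492)) = 3847/((-140/3 + 13) + 1107) = 3847/(-101/3 + 1107) = 3847/(3220/3) = 3847*(3/3220) = 11541/3220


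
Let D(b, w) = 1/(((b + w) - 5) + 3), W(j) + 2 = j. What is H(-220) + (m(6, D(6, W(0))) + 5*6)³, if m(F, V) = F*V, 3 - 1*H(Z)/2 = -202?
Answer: 36347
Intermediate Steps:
W(j) = -2 + j
H(Z) = 410 (H(Z) = 6 - 2*(-202) = 6 + 404 = 410)
D(b, w) = 1/(-2 + b + w) (D(b, w) = 1/((-5 + b + w) + 3) = 1/(-2 + b + w))
H(-220) + (m(6, D(6, W(0))) + 5*6)³ = 410 + (6/(-2 + 6 + (-2 + 0)) + 5*6)³ = 410 + (6/(-2 + 6 - 2) + 30)³ = 410 + (6/2 + 30)³ = 410 + (6*(½) + 30)³ = 410 + (3 + 30)³ = 410 + 33³ = 410 + 35937 = 36347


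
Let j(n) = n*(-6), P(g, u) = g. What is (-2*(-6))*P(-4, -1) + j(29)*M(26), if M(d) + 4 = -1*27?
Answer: 5346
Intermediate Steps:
M(d) = -31 (M(d) = -4 - 1*27 = -4 - 27 = -31)
j(n) = -6*n
(-2*(-6))*P(-4, -1) + j(29)*M(26) = -2*(-6)*(-4) - 6*29*(-31) = 12*(-4) - 174*(-31) = -48 + 5394 = 5346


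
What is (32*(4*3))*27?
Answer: 10368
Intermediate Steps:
(32*(4*3))*27 = (32*12)*27 = 384*27 = 10368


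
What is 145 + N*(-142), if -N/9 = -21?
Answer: -26693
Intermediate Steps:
N = 189 (N = -9*(-21) = 189)
145 + N*(-142) = 145 + 189*(-142) = 145 - 26838 = -26693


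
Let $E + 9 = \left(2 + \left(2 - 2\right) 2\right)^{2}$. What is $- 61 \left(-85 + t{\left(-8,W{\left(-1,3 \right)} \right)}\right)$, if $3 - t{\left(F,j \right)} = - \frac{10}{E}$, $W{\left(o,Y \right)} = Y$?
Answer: $5124$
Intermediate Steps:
$E = -5$ ($E = -9 + \left(2 + \left(2 - 2\right) 2\right)^{2} = -9 + \left(2 + 0 \cdot 2\right)^{2} = -9 + \left(2 + 0\right)^{2} = -9 + 2^{2} = -9 + 4 = -5$)
$t{\left(F,j \right)} = 1$ ($t{\left(F,j \right)} = 3 - - \frac{10}{-5} = 3 - \left(-10\right) \left(- \frac{1}{5}\right) = 3 - 2 = 1$)
$- 61 \left(-85 + t{\left(-8,W{\left(-1,3 \right)} \right)}\right) = - 61 \left(-85 + 1\right) = \left(-61\right) \left(-84\right) = 5124$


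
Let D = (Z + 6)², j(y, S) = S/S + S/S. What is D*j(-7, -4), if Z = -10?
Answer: 32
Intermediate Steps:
j(y, S) = 2 (j(y, S) = 1 + 1 = 2)
D = 16 (D = (-10 + 6)² = (-4)² = 16)
D*j(-7, -4) = 16*2 = 32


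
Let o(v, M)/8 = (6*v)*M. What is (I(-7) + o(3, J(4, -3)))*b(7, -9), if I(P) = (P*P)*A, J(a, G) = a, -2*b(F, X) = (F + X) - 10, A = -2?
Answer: 2868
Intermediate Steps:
b(F, X) = 5 - F/2 - X/2 (b(F, X) = -((F + X) - 10)/2 = -(-10 + F + X)/2 = 5 - F/2 - X/2)
I(P) = -2*P**2 (I(P) = (P*P)*(-2) = P**2*(-2) = -2*P**2)
o(v, M) = 48*M*v (o(v, M) = 8*((6*v)*M) = 8*(6*M*v) = 48*M*v)
(I(-7) + o(3, J(4, -3)))*b(7, -9) = (-2*(-7)**2 + 48*4*3)*(5 - 1/2*7 - 1/2*(-9)) = (-2*49 + 576)*(5 - 7/2 + 9/2) = (-98 + 576)*6 = 478*6 = 2868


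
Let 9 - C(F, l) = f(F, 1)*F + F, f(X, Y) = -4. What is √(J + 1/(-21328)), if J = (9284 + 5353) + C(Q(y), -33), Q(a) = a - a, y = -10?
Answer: √416389059371/5332 ≈ 121.02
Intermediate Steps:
Q(a) = 0
C(F, l) = 9 + 3*F (C(F, l) = 9 - (-4*F + F) = 9 - (-3)*F = 9 + 3*F)
J = 14646 (J = (9284 + 5353) + (9 + 3*0) = 14637 + (9 + 0) = 14637 + 9 = 14646)
√(J + 1/(-21328)) = √(14646 + 1/(-21328)) = √(14646 - 1/21328) = √(312369887/21328) = √416389059371/5332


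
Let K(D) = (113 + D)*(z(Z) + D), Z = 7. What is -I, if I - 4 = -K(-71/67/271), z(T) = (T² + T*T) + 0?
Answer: 3649248499454/329676649 ≈ 11069.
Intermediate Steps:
z(T) = 2*T² (z(T) = (T² + T²) + 0 = 2*T² + 0 = 2*T²)
K(D) = (98 + D)*(113 + D) (K(D) = (113 + D)*(2*7² + D) = (113 + D)*(2*49 + D) = (113 + D)*(98 + D) = (98 + D)*(113 + D))
I = -3649248499454/329676649 (I = 4 - (11074 + (-71/67/271)² + 211*(-71/67/271)) = 4 - (11074 + (-71*1/67*(1/271))² + 211*(-71*1/67*(1/271))) = 4 - (11074 + (-71/67*1/271)² + 211*(-71/67*1/271)) = 4 - (11074 + (-71/18157)² + 211*(-71/18157)) = 4 - (11074 + 5041/329676649 - 14981/18157) = 4 - 1*3650567206050/329676649 = 4 - 3650567206050/329676649 = -3649248499454/329676649 ≈ -11069.)
-I = -1*(-3649248499454/329676649) = 3649248499454/329676649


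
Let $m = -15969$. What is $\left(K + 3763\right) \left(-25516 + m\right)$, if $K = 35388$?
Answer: $-1624179235$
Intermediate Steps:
$\left(K + 3763\right) \left(-25516 + m\right) = \left(35388 + 3763\right) \left(-25516 - 15969\right) = 39151 \left(-41485\right) = -1624179235$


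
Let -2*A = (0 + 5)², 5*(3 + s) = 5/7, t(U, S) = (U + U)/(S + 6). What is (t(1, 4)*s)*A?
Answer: 50/7 ≈ 7.1429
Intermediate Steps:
t(U, S) = 2*U/(6 + S) (t(U, S) = (2*U)/(6 + S) = 2*U/(6 + S))
s = -20/7 (s = -3 + (5/7)/5 = -3 + (5*(⅐))/5 = -3 + (⅕)*(5/7) = -3 + ⅐ = -20/7 ≈ -2.8571)
A = -25/2 (A = -(0 + 5)²/2 = -½*5² = -½*25 = -25/2 ≈ -12.500)
(t(1, 4)*s)*A = ((2*1/(6 + 4))*(-20/7))*(-25/2) = ((2*1/10)*(-20/7))*(-25/2) = ((2*1*(⅒))*(-20/7))*(-25/2) = ((⅕)*(-20/7))*(-25/2) = -4/7*(-25/2) = 50/7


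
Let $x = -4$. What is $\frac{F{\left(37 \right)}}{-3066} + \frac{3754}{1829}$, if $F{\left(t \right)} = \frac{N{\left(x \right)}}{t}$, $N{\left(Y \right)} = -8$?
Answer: $\frac{212937950}{103742709} \approx 2.0526$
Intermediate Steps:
$F{\left(t \right)} = - \frac{8}{t}$
$\frac{F{\left(37 \right)}}{-3066} + \frac{3754}{1829} = \frac{\left(-8\right) \frac{1}{37}}{-3066} + \frac{3754}{1829} = \left(-8\right) \frac{1}{37} \left(- \frac{1}{3066}\right) + 3754 \cdot \frac{1}{1829} = \left(- \frac{8}{37}\right) \left(- \frac{1}{3066}\right) + \frac{3754}{1829} = \frac{4}{56721} + \frac{3754}{1829} = \frac{212937950}{103742709}$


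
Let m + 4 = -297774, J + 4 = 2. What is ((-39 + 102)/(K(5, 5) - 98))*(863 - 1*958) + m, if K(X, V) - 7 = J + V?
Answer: -26198479/88 ≈ -2.9771e+5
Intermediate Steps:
J = -2 (J = -4 + 2 = -2)
m = -297778 (m = -4 - 297774 = -297778)
K(X, V) = 5 + V (K(X, V) = 7 + (-2 + V) = 5 + V)
((-39 + 102)/(K(5, 5) - 98))*(863 - 1*958) + m = ((-39 + 102)/((5 + 5) - 98))*(863 - 1*958) - 297778 = (63/(10 - 98))*(863 - 958) - 297778 = (63/(-88))*(-95) - 297778 = (63*(-1/88))*(-95) - 297778 = -63/88*(-95) - 297778 = 5985/88 - 297778 = -26198479/88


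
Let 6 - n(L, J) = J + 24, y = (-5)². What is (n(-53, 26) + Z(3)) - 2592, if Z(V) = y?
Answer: -2611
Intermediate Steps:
y = 25
n(L, J) = -18 - J (n(L, J) = 6 - (J + 24) = 6 - (24 + J) = 6 + (-24 - J) = -18 - J)
Z(V) = 25
(n(-53, 26) + Z(3)) - 2592 = ((-18 - 1*26) + 25) - 2592 = ((-18 - 26) + 25) - 2592 = (-44 + 25) - 2592 = -19 - 2592 = -2611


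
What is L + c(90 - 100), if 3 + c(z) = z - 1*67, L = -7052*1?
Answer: -7132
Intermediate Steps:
L = -7052
c(z) = -70 + z (c(z) = -3 + (z - 1*67) = -3 + (z - 67) = -3 + (-67 + z) = -70 + z)
L + c(90 - 100) = -7052 + (-70 + (90 - 100)) = -7052 + (-70 - 10) = -7052 - 80 = -7132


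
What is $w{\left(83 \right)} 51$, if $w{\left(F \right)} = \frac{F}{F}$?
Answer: $51$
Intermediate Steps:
$w{\left(F \right)} = 1$
$w{\left(83 \right)} 51 = 1 \cdot 51 = 51$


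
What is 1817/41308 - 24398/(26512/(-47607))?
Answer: 260760510863/5951944 ≈ 43811.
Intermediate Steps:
1817/41308 - 24398/(26512/(-47607)) = 1817*(1/41308) - 24398/(26512*(-1/47607)) = 79/1796 - 24398/(-26512/47607) = 79/1796 - 24398*(-47607/26512) = 79/1796 + 580757793/13256 = 260760510863/5951944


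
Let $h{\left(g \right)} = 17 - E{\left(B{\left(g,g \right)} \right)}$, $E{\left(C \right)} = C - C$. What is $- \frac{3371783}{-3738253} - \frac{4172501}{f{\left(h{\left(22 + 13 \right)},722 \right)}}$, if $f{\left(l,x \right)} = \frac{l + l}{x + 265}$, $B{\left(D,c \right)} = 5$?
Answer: $- \frac{15395092029162589}{127100602} \approx -1.2113 \cdot 10^{8}$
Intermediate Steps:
$E{\left(C \right)} = 0$
$h{\left(g \right)} = 17$ ($h{\left(g \right)} = 17 - 0 = 17 + 0 = 17$)
$f{\left(l,x \right)} = \frac{2 l}{265 + x}$
$- \frac{3371783}{-3738253} - \frac{4172501}{f{\left(h{\left(22 + 13 \right)},722 \right)}} = - \frac{3371783}{-3738253} - \frac{4172501}{2 \cdot 17 \frac{1}{265 + 722}} = \left(-3371783\right) \left(- \frac{1}{3738253}\right) - \frac{4172501}{2 \cdot 17 \cdot \frac{1}{987}} = \frac{3371783}{3738253} - \frac{4172501}{2 \cdot 17 \cdot \frac{1}{987}} = \frac{3371783}{3738253} - \frac{4172501}{\frac{34}{987}} = \frac{3371783}{3738253} - \frac{4118258487}{34} = - \frac{15395092029162589}{127100602}$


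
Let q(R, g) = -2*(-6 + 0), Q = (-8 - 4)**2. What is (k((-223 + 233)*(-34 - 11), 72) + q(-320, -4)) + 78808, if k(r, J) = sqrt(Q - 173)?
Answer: 78820 + I*sqrt(29) ≈ 78820.0 + 5.3852*I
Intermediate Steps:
Q = 144 (Q = (-12)**2 = 144)
q(R, g) = 12 (q(R, g) = -2*(-6) = 12)
k(r, J) = I*sqrt(29) (k(r, J) = sqrt(144 - 173) = sqrt(-29) = I*sqrt(29))
(k((-223 + 233)*(-34 - 11), 72) + q(-320, -4)) + 78808 = (I*sqrt(29) + 12) + 78808 = (12 + I*sqrt(29)) + 78808 = 78820 + I*sqrt(29)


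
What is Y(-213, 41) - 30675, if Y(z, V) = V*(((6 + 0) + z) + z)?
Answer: -47895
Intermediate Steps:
Y(z, V) = V*(6 + 2*z) (Y(z, V) = V*((6 + z) + z) = V*(6 + 2*z))
Y(-213, 41) - 30675 = 2*41*(3 - 213) - 30675 = 2*41*(-210) - 30675 = -17220 - 30675 = -47895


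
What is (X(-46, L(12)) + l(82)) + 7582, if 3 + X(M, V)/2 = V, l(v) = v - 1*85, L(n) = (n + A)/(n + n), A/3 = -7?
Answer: 30289/4 ≈ 7572.3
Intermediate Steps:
A = -21 (A = 3*(-7) = -21)
L(n) = (-21 + n)/(2*n) (L(n) = (n - 21)/(n + n) = (-21 + n)/((2*n)) = (-21 + n)*(1/(2*n)) = (-21 + n)/(2*n))
l(v) = -85 + v (l(v) = v - 85 = -85 + v)
X(M, V) = -6 + 2*V
(X(-46, L(12)) + l(82)) + 7582 = ((-6 + 2*((½)*(-21 + 12)/12)) + (-85 + 82)) + 7582 = ((-6 + 2*((½)*(1/12)*(-9))) - 3) + 7582 = ((-6 + 2*(-3/8)) - 3) + 7582 = ((-6 - ¾) - 3) + 7582 = (-27/4 - 3) + 7582 = -39/4 + 7582 = 30289/4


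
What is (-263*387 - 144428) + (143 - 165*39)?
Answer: -252501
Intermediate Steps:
(-263*387 - 144428) + (143 - 165*39) = (-101781 - 144428) + (143 - 6435) = -246209 - 6292 = -252501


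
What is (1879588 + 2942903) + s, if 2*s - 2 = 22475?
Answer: 9667459/2 ≈ 4.8337e+6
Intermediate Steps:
s = 22477/2 (s = 1 + (1/2)*22475 = 1 + 22475/2 = 22477/2 ≈ 11239.)
(1879588 + 2942903) + s = (1879588 + 2942903) + 22477/2 = 4822491 + 22477/2 = 9667459/2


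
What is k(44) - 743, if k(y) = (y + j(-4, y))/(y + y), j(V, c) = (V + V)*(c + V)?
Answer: -16415/22 ≈ -746.14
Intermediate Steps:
j(V, c) = 2*V*(V + c) (j(V, c) = (2*V)*(V + c) = 2*V*(V + c))
k(y) = (32 - 7*y)/(2*y) (k(y) = (y + 2*(-4)*(-4 + y))/(y + y) = (y + (32 - 8*y))/((2*y)) = (32 - 7*y)*(1/(2*y)) = (32 - 7*y)/(2*y))
k(44) - 743 = (-7/2 + 16/44) - 743 = (-7/2 + 16*(1/44)) - 743 = (-7/2 + 4/11) - 743 = -69/22 - 743 = -16415/22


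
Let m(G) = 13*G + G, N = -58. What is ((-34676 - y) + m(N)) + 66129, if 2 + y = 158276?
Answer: -127633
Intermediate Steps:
y = 158274 (y = -2 + 158276 = 158274)
m(G) = 14*G
((-34676 - y) + m(N)) + 66129 = ((-34676 - 1*158274) + 14*(-58)) + 66129 = ((-34676 - 158274) - 812) + 66129 = (-192950 - 812) + 66129 = -193762 + 66129 = -127633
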